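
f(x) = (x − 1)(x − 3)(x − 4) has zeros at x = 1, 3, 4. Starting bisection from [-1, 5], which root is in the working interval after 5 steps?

1

midpoint 2: f = 2 > 0 → [-1, 2]
midpoint 0.5: f = -4.375 < 0 → [0.5, 2]
midpoint 1.25: f = 1.203125 > 0 → [0.5, 1.25]
midpoint 0.875: f = -0.8301 < 0 → [0.875, 1.25]
midpoint 1.0625: f = 0.3557 > 0 → [0.875, 1.0625]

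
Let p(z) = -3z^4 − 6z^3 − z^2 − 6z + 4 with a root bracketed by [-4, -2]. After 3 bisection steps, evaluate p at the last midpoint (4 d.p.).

midpoint -3: p = -68 < 0 → [-3, -2]
midpoint -2.5: p = -10.6875 < 0 → [-2.5, -2]
midpoint -2.25: p = 3.894531 > 0 → [-2.5, -2.25]

3.8945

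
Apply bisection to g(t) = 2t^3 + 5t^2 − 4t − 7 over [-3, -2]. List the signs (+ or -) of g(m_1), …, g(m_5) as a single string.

++---

t = -2.5 gives g = 3, positive; keep [-3, -2.5]
t = -2.75 gives g = 0.21875, positive; keep [-3, -2.75]
t = -2.875 gives g = -1.699219, negative; keep [-2.875, -2.75]
t = -2.8125 gives g = -0.6938, negative; keep [-2.8125, -2.75]
t = -2.78125 gives g = -0.2261, negative; keep [-2.78125, -2.75]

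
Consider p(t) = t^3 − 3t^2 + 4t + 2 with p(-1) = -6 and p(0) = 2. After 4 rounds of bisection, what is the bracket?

t = -0.5 gives p = -0.875, negative; keep [-0.5, 0]
t = -0.25 gives p = 0.796875, positive; keep [-0.5, -0.25]
t = -0.375 gives p = 0.025391, positive; keep [-0.5, -0.375]
t = -0.4375 gives p = -0.408, negative; keep [-0.4375, -0.375]

[-0.4375, -0.375]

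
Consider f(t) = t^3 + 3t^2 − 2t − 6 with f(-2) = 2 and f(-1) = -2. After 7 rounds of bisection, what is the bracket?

f(-1.5) = 0.375 > 0, so the root lies in [-1.5, -1]
f(-1.25) = -0.765625 < 0, so the root lies in [-1.5, -1.25]
f(-1.375) = -0.177734 < 0, so the root lies in [-1.5, -1.375]
f(-1.4375) = 0.1038 > 0, so the root lies in [-1.4375, -1.375]
f(-1.40625) = -0.0358 < 0, so the root lies in [-1.4375, -1.40625]
f(-1.421875) = 0.0343 > 0, so the root lies in [-1.421875, -1.40625]
f(-1.4140625) = -0.0007 < 0, so the root lies in [-1.421875, -1.4140625]

[-1.421875, -1.4140625]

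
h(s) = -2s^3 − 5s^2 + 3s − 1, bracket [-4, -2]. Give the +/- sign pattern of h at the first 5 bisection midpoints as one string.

-++++

m = -3, h(m) = -1 (−); new bracket [-4, -3]
m = -3.5, h(m) = 13 (+); new bracket [-3.5, -3]
m = -3.25, h(m) = 5.09375 (+); new bracket [-3.25, -3]
m = -3.125, h(m) = 1.832 (+); new bracket [-3.125, -3]
m = -3.0625, h(m) = 0.3638 (+); new bracket [-3.0625, -3]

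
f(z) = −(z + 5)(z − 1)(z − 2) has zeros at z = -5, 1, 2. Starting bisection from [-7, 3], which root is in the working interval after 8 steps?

-5

m = -2, f(m) = -36 (−); new bracket [-7, -2]
m = -4.5, f(m) = -17.875 (−); new bracket [-7, -4.5]
m = -5.75, f(m) = 39.234375 (+); new bracket [-5.75, -4.5]
m = -5.125, f(m) = 5.4551 (+); new bracket [-5.125, -4.5]
m = -4.8125, f(m) = -7.4246 (−); new bracket [-5.125, -4.8125]
m = -4.96875, f(m) = -1.2998 (−); new bracket [-5.125, -4.96875]
m = -5.046875, f(m) = 1.9974 (+); new bracket [-5.046875, -4.96875]
m = -5.0078125, f(m) = 0.3289 (+); new bracket [-5.0078125, -4.96875]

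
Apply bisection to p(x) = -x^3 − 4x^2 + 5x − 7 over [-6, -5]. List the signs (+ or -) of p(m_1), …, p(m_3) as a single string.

++-

midpoint -5.5: p = 10.875 > 0 → [-5.5, -5]
midpoint -5.25: p = 1.203125 > 0 → [-5.25, -5]
midpoint -5.125: p = -3.076172 < 0 → [-5.25, -5.125]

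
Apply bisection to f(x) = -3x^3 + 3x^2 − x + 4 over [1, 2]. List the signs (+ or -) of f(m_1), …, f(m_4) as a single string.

-++-

midpoint 1.5: f = -0.875 < 0 → [1, 1.5]
midpoint 1.25: f = 1.578125 > 0 → [1.25, 1.5]
midpoint 1.375: f = 0.498047 > 0 → [1.375, 1.5]
midpoint 1.4375: f = -0.1497 < 0 → [1.375, 1.4375]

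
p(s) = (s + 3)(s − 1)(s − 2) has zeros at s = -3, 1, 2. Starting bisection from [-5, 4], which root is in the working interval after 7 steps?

-3

p(-0.5) = 9.375 > 0, so the root lies in [-5, -0.5]
p(-2.75) = 4.453125 > 0, so the root lies in [-5, -2.75]
p(-3.875) = -25.060547 < 0, so the root lies in [-3.875, -2.75]
p(-3.3125) = -7.1594 < 0, so the root lies in [-3.3125, -2.75]
p(-3.03125) = -0.6338 < 0, so the root lies in [-3.03125, -2.75]
p(-2.890625) = 2.0811 > 0, so the root lies in [-3.03125, -2.890625]
p(-2.9609375) = 0.7676 > 0, so the root lies in [-3.03125, -2.9609375]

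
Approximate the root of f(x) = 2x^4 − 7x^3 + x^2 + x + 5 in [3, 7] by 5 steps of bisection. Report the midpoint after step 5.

midpoint 5: f = 410 > 0 → [3, 5]
midpoint 4: f = 89 > 0 → [3, 4]
midpoint 3.5: f = 20.75 > 0 → [3, 3.5]
midpoint 3.25: f = 1.6484 > 0 → [3, 3.25]
midpoint 3.125: f = -4.9976 < 0 → [3.125, 3.25]

3.125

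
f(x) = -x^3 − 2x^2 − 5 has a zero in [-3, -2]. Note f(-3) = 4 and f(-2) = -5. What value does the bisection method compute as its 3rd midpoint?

midpoint -2.5: f = -1.875 < 0 → [-3, -2.5]
midpoint -2.75: f = 0.671875 > 0 → [-2.75, -2.5]
midpoint -2.625: f = -0.693359 < 0 → [-2.75, -2.625]

-2.625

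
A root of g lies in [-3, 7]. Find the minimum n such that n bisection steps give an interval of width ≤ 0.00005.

18

Width after n steps is 10/2^n. Need 2^n ≥ 10/0.00005 = 200000.
2^17 = 131072 < 200000 ≤ 2^18 = 262144, so n = 18.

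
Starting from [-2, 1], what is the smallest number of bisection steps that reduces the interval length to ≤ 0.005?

Width after n steps is 3/2^n. Need 2^n ≥ 3/0.005 = 600.
2^9 = 512 < 600 ≤ 2^10 = 1024, so n = 10.

10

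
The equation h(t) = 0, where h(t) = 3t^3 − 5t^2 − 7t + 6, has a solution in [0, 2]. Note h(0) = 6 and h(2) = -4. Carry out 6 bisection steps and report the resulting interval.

m = 1, h(m) = -3 (−); new bracket [0, 1]
m = 0.5, h(m) = 1.625 (+); new bracket [0.5, 1]
m = 0.75, h(m) = -0.796875 (−); new bracket [0.5, 0.75]
m = 0.625, h(m) = 0.4043 (+); new bracket [0.625, 0.75]
m = 0.6875, h(m) = -0.2009 (−); new bracket [0.625, 0.6875]
m = 0.65625, h(m) = 0.1008 (+); new bracket [0.65625, 0.6875]

[0.65625, 0.6875]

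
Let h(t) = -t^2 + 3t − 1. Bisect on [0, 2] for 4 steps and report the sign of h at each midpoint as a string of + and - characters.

++--

midpoint 1: h = 1 > 0 → [0, 1]
midpoint 0.5: h = 0.25 > 0 → [0, 0.5]
midpoint 0.25: h = -0.3125 < 0 → [0.25, 0.5]
midpoint 0.375: h = -0.0156 < 0 → [0.375, 0.5]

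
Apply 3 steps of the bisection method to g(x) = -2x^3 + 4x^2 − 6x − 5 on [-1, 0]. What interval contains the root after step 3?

g(-0.5) = -0.75 < 0, so the root lies in [-1, -0.5]
g(-0.75) = 2.59375 > 0, so the root lies in [-0.75, -0.5]
g(-0.625) = 0.800781 > 0, so the root lies in [-0.625, -0.5]

[-0.625, -0.5]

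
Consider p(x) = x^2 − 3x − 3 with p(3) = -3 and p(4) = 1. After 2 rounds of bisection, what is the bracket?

midpoint 3.5: p = -1.25 < 0 → [3.5, 4]
midpoint 3.75: p = -0.1875 < 0 → [3.75, 4]

[3.75, 4]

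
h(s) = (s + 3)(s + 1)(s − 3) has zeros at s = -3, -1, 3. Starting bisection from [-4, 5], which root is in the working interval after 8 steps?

3

s = 0.5 gives h = -13.125, negative; keep [0.5, 5]
s = 2.75 gives h = -5.390625, negative; keep [2.75, 5]
s = 3.875 gives h = 29.326172, positive; keep [2.75, 3.875]
s = 3.3125 gives h = 8.5071, positive; keep [2.75, 3.3125]
s = 3.03125 gives h = 0.7598, positive; keep [2.75, 3.03125]
s = 2.890625 gives h = -2.5067, negative; keep [2.890625, 3.03125]
s = 2.9609375 gives h = -0.9223, negative; keep [2.9609375, 3.03125]
s = 2.99609375 gives h = -0.0936, negative; keep [2.99609375, 3.03125]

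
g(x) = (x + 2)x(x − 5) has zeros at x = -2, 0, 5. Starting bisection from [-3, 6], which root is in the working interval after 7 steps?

5

g(1.5) = -18.375 < 0, so the root lies in [1.5, 6]
g(3.75) = -26.953125 < 0, so the root lies in [3.75, 6]
g(4.875) = -4.189453 < 0, so the root lies in [4.875, 6]
g(5.4375) = 17.6931 > 0, so the root lies in [4.875, 5.4375]
g(5.15625) = 5.7655 > 0, so the root lies in [4.875, 5.15625]
g(5.015625) = 0.5498 > 0, so the root lies in [4.875, 5.015625]
g(4.9453125) = -1.8783 < 0, so the root lies in [4.9453125, 5.015625]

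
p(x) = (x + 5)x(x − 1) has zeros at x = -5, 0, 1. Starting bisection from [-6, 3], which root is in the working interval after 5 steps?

midpoint -1.5: p = 13.125 > 0 → [-6, -1.5]
midpoint -3.75: p = 22.265625 > 0 → [-6, -3.75]
midpoint -4.875: p = 3.580078 > 0 → [-6, -4.875]
midpoint -5.4375: p = -15.3142 < 0 → [-5.4375, -4.875]
midpoint -5.15625: p = -4.9599 < 0 → [-5.15625, -4.875]

-5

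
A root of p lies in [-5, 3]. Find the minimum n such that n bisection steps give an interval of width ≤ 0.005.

11

Width after n steps is 8/2^n. Need 2^n ≥ 8/0.005 = 1600.
2^10 = 1024 < 1600 ≤ 2^11 = 2048, so n = 11.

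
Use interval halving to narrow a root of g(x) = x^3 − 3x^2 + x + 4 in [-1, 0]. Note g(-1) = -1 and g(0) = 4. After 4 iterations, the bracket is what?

m = -0.5, g(m) = 2.625 (+); new bracket [-1, -0.5]
m = -0.75, g(m) = 1.140625 (+); new bracket [-1, -0.75]
m = -0.875, g(m) = 0.158203 (+); new bracket [-1, -0.875]
m = -0.9375, g(m) = -0.3982 (−); new bracket [-0.9375, -0.875]

[-0.9375, -0.875]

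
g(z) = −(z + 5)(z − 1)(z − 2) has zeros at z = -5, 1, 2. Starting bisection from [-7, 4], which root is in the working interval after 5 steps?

-5

m = -1.5, g(m) = -30.625 (−); new bracket [-7, -1.5]
m = -4.25, g(m) = -24.609375 (−); new bracket [-7, -4.25]
m = -5.625, g(m) = 31.572266 (+); new bracket [-5.625, -4.25]
m = -4.9375, g(m) = -2.5745 (−); new bracket [-5.625, -4.9375]
m = -5.28125, g(m) = 12.8631 (+); new bracket [-5.28125, -4.9375]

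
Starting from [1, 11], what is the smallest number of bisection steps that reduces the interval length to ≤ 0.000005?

Width after n steps is 10/2^n. Need 2^n ≥ 10/0.000005 = 2000000.
2^20 = 1048576 < 2000000 ≤ 2^21 = 2097152, so n = 21.

21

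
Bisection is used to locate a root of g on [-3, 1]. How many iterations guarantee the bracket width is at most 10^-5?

19

Width after n steps is 4/2^n. Need 2^n ≥ 4/10^-5 = 400000.
2^18 = 262144 < 400000 ≤ 2^19 = 524288, so n = 19.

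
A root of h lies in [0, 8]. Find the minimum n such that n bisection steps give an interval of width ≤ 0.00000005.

Width after n steps is 8/2^n. Need 2^n ≥ 8/0.00000005 = 160000000.
2^27 = 134217728 < 160000000 ≤ 2^28 = 268435456, so n = 28.

28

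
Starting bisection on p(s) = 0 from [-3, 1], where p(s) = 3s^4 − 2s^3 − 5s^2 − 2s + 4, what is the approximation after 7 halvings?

0.71875

m = -1, p(m) = 6 (+); new bracket [-1, 1]
m = 0, p(m) = 4 (+); new bracket [0, 1]
m = 0.5, p(m) = 1.6875 (+); new bracket [0.5, 1]
m = 0.75, p(m) = -0.207 (−); new bracket [0.5, 0.75]
m = 0.625, p(m) = 0.7664 (+); new bracket [0.625, 0.75]
m = 0.6875, p(m) = 0.282 (+); new bracket [0.6875, 0.75]
m = 0.71875, p(m) = 0.0375 (+); new bracket [0.71875, 0.75]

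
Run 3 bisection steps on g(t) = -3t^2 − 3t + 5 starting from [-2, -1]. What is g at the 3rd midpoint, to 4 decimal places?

g(-1.5) = 2.75 > 0, so the root lies in [-2, -1.5]
g(-1.75) = 1.0625 > 0, so the root lies in [-2, -1.75]
g(-1.875) = 0.078125 > 0, so the root lies in [-2, -1.875]

0.0781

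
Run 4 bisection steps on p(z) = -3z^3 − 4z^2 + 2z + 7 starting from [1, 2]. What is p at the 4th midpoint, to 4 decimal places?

1.0110

z = 1.5 gives p = -9.125, negative; keep [1, 1.5]
z = 1.25 gives p = -2.609375, negative; keep [1, 1.25]
z = 1.125 gives p = -0.083984, negative; keep [1, 1.125]
z = 1.0625 gives p = 1.011, positive; keep [1.0625, 1.125]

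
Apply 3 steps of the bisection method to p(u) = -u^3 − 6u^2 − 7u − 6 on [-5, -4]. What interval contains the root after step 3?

m = -4.5, p(m) = -4.875 (−); new bracket [-5, -4.5]
m = -4.75, p(m) = -0.953125 (−); new bracket [-5, -4.75]
m = -4.875, p(m) = 1.388672 (+); new bracket [-4.875, -4.75]

[-4.875, -4.75]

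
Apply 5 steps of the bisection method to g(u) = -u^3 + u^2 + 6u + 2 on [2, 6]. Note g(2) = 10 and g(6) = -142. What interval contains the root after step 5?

g(4) = -22 < 0, so the root lies in [2, 4]
g(3) = 2 > 0, so the root lies in [3, 4]
g(3.5) = -7.625 < 0, so the root lies in [3, 3.5]
g(3.25) = -2.2656 < 0, so the root lies in [3, 3.25]
g(3.125) = -0.002 < 0, so the root lies in [3, 3.125]

[3, 3.125]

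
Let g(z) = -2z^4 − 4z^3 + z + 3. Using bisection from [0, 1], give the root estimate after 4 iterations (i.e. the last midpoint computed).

z = 0.5 gives g = 2.875, positive; keep [0.5, 1]
z = 0.75 gives g = 1.429688, positive; keep [0.75, 1]
z = 0.875 gives g = 0.022949, positive; keep [0.875, 1]
z = 0.9375 gives g = -0.9034, negative; keep [0.875, 0.9375]

0.9375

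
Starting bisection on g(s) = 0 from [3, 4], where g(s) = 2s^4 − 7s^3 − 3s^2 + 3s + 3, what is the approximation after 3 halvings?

3.875

s = 3.5 gives g = -23.25, negative; keep [3.5, 4]
s = 3.75 gives g = -1.570312, negative; keep [3.75, 4]
s = 3.875 gives g = 13.217285, positive; keep [3.75, 3.875]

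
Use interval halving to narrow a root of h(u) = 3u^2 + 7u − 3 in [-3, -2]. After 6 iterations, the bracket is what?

h(-2.5) = -1.75 < 0, so the root lies in [-3, -2.5]
h(-2.75) = 0.4375 > 0, so the root lies in [-2.75, -2.5]
h(-2.625) = -0.703125 < 0, so the root lies in [-2.75, -2.625]
h(-2.6875) = -0.1445 < 0, so the root lies in [-2.75, -2.6875]
h(-2.71875) = 0.1436 > 0, so the root lies in [-2.71875, -2.6875]
h(-2.703125) = -0.0012 < 0, so the root lies in [-2.71875, -2.703125]

[-2.71875, -2.703125]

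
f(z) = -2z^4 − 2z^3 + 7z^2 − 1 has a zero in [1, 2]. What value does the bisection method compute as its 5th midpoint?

z = 1.5 gives f = -2.125, negative; keep [1, 1.5]
z = 1.25 gives f = 1.148438, positive; keep [1.25, 1.5]
z = 1.375 gives f = -0.11377, negative; keep [1.25, 1.375]
z = 1.3125 gives f = 0.6015, positive; keep [1.3125, 1.375]
z = 1.34375 gives f = 0.2661, positive; keep [1.34375, 1.375]

1.34375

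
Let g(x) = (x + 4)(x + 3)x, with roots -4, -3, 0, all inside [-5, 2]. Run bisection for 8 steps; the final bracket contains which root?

x = -1.5 gives g = -5.625, negative; keep [-1.5, 2]
x = 0.25 gives g = 3.453125, positive; keep [-1.5, 0.25]
x = -0.625 gives g = -5.009766, negative; keep [-0.625, 0.25]
x = -0.1875 gives g = -2.0105, negative; keep [-0.1875, 0.25]
x = 0.03125 gives g = 0.3819, positive; keep [-0.1875, 0.03125]
x = -0.078125 gives g = -0.8953, negative; keep [-0.078125, 0.03125]
x = -0.0234375 gives g = -0.2774, negative; keep [-0.0234375, 0.03125]
x = 0.00390625 gives g = 0.047, positive; keep [-0.0234375, 0.00390625]

0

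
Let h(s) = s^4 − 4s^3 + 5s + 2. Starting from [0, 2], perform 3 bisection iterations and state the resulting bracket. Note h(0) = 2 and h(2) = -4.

[1.5, 1.75]

m = 1, h(m) = 4 (+); new bracket [1, 2]
m = 1.5, h(m) = 1.0625 (+); new bracket [1.5, 2]
m = 1.75, h(m) = -1.308594 (−); new bracket [1.5, 1.75]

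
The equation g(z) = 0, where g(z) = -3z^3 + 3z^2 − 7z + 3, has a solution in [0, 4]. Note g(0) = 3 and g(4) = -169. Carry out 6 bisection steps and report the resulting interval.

[0.4375, 0.5]

g(2) = -23 < 0, so the root lies in [0, 2]
g(1) = -4 < 0, so the root lies in [0, 1]
g(0.5) = -0.125 < 0, so the root lies in [0, 0.5]
g(0.25) = 1.3906 > 0, so the root lies in [0.25, 0.5]
g(0.375) = 0.6387 > 0, so the root lies in [0.375, 0.5]
g(0.4375) = 0.2605 > 0, so the root lies in [0.4375, 0.5]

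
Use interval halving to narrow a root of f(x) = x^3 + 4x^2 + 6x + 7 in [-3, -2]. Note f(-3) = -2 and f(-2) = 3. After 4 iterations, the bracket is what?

f(-2.5) = 1.375 > 0, so the root lies in [-3, -2.5]
f(-2.75) = -0.046875 < 0, so the root lies in [-2.75, -2.5]
f(-2.625) = 0.724609 > 0, so the root lies in [-2.75, -2.625]
f(-2.6875) = 0.3547 > 0, so the root lies in [-2.75, -2.6875]

[-2.75, -2.6875]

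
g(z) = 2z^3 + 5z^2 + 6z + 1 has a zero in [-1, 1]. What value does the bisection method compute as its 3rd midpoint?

-0.25

midpoint 0: g = 1 > 0 → [-1, 0]
midpoint -0.5: g = -1 < 0 → [-0.5, 0]
midpoint -0.25: g = -0.21875 < 0 → [-0.25, 0]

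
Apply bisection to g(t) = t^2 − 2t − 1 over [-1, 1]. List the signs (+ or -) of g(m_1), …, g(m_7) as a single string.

g(0) = -1 < 0, so the root lies in [-1, 0]
g(-0.5) = 0.25 > 0, so the root lies in [-0.5, 0]
g(-0.25) = -0.4375 < 0, so the root lies in [-0.5, -0.25]
g(-0.375) = -0.1094 < 0, so the root lies in [-0.5, -0.375]
g(-0.4375) = 0.0664 > 0, so the root lies in [-0.4375, -0.375]
g(-0.40625) = -0.0225 < 0, so the root lies in [-0.4375, -0.40625]
g(-0.421875) = 0.0217 > 0, so the root lies in [-0.421875, -0.40625]

-+--+-+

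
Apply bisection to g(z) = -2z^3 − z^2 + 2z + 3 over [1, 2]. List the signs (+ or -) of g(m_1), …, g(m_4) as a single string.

-+--

z = 1.5 gives g = -3, negative; keep [1, 1.5]
z = 1.25 gives g = 0.03125, positive; keep [1.25, 1.5]
z = 1.375 gives g = -1.339844, negative; keep [1.25, 1.375]
z = 1.3125 gives g = -0.6196, negative; keep [1.25, 1.3125]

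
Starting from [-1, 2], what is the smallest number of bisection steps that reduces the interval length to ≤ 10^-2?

9

Width after n steps is 3/2^n. Need 2^n ≥ 3/10^-2 = 300.
2^8 = 256 < 300 ≤ 2^9 = 512, so n = 9.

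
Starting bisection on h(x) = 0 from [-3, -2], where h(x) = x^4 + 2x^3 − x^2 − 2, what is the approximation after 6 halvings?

x = -2.5 gives h = -0.4375, negative; keep [-3, -2.5]
x = -2.75 gives h = 6.035156, positive; keep [-2.75, -2.5]
x = -2.625 gives h = 2.414307, positive; keep [-2.625, -2.5]
x = -2.5625 gives h = 0.8985, positive; keep [-2.5625, -2.5]
x = -2.53125 gives h = 0.2087, positive; keep [-2.53125, -2.5]
x = -2.515625 gives h = -0.1197, negative; keep [-2.53125, -2.515625]

-2.515625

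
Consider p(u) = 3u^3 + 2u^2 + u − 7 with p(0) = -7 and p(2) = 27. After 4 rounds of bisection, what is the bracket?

u = 1 gives p = -1, negative; keep [1, 2]
u = 1.5 gives p = 9.125, positive; keep [1, 1.5]
u = 1.25 gives p = 3.234375, positive; keep [1, 1.25]
u = 1.125 gives p = 0.9277, positive; keep [1, 1.125]

[1, 1.125]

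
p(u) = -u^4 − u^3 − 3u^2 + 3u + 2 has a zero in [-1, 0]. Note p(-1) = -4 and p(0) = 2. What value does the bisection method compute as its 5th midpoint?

-0.46875

p(-0.5) = -0.1875 < 0, so the root lies in [-0.5, 0]
p(-0.25) = 1.074219 > 0, so the root lies in [-0.5, -0.25]
p(-0.375) = 0.486084 > 0, so the root lies in [-0.5, -0.375]
p(-0.4375) = 0.1604 > 0, so the root lies in [-0.5, -0.4375]
p(-0.46875) = -0.0107 < 0, so the root lies in [-0.46875, -0.4375]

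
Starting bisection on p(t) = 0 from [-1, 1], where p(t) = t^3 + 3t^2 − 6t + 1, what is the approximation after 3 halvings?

0.25

t = 0 gives p = 1, positive; keep [0, 1]
t = 0.5 gives p = -1.125, negative; keep [0, 0.5]
t = 0.25 gives p = -0.296875, negative; keep [0, 0.25]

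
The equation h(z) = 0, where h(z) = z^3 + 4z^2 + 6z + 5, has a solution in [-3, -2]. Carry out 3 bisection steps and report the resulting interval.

h(-2.5) = -0.625 < 0, so the root lies in [-2.5, -2]
h(-2.25) = 0.359375 > 0, so the root lies in [-2.5, -2.25]
h(-2.375) = -0.083984 < 0, so the root lies in [-2.375, -2.25]

[-2.375, -2.25]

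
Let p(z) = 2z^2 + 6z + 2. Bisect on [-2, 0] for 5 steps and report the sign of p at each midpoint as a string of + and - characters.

p(-1) = -2 < 0, so the root lies in [-1, 0]
p(-0.5) = -0.5 < 0, so the root lies in [-0.5, 0]
p(-0.25) = 0.625 > 0, so the root lies in [-0.5, -0.25]
p(-0.375) = 0.0312 > 0, so the root lies in [-0.5, -0.375]
p(-0.4375) = -0.2422 < 0, so the root lies in [-0.4375, -0.375]

--++-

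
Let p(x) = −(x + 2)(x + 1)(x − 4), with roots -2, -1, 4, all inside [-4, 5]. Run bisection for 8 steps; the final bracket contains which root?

p(0.5) = 13.125 > 0, so the root lies in [0.5, 5]
p(2.75) = 22.265625 > 0, so the root lies in [2.75, 5]
p(3.875) = 3.580078 > 0, so the root lies in [3.875, 5]
p(4.4375) = -15.3142 < 0, so the root lies in [3.875, 4.4375]
p(4.15625) = -4.9599 < 0, so the root lies in [3.875, 4.15625]
p(4.015625) = -0.4714 < 0, so the root lies in [3.875, 4.015625]
p(3.9453125) = 1.6079 > 0, so the root lies in [3.9453125, 4.015625]
p(3.98046875) = 0.5817 > 0, so the root lies in [3.98046875, 4.015625]

4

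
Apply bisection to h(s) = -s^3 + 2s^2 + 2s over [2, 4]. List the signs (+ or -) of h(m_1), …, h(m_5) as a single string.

-+-++

midpoint 3: h = -3 < 0 → [2, 3]
midpoint 2.5: h = 1.875 > 0 → [2.5, 3]
midpoint 2.75: h = -0.171875 < 0 → [2.5, 2.75]
midpoint 2.625: h = 0.9434 > 0 → [2.625, 2.75]
midpoint 2.6875: h = 0.4094 > 0 → [2.6875, 2.75]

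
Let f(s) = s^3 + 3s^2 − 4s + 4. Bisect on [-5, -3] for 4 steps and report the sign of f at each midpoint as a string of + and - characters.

+--+

midpoint -4: f = 4 > 0 → [-5, -4]
midpoint -4.5: f = -8.375 < 0 → [-4.5, -4]
midpoint -4.25: f = -1.578125 < 0 → [-4.25, -4]
midpoint -4.125: f = 1.3574 > 0 → [-4.25, -4.125]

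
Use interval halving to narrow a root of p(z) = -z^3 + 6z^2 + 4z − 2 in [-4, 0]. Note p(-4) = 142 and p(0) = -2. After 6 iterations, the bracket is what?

[-0.9375, -0.875]

z = -2 gives p = 22, positive; keep [-2, 0]
z = -1 gives p = 1, positive; keep [-1, 0]
z = -0.5 gives p = -2.375, negative; keep [-1, -0.5]
z = -0.75 gives p = -1.2031, negative; keep [-1, -0.75]
z = -0.875 gives p = -0.2363, negative; keep [-1, -0.875]
z = -0.9375 gives p = 0.3474, positive; keep [-0.9375, -0.875]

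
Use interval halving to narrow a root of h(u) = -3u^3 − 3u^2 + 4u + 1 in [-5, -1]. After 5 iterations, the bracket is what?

[-1.75, -1.625]

h(-3) = 43 > 0, so the root lies in [-3, -1]
h(-2) = 5 > 0, so the root lies in [-2, -1]
h(-1.5) = -1.625 < 0, so the root lies in [-2, -1.5]
h(-1.75) = 0.8906 > 0, so the root lies in [-1.75, -1.5]
h(-1.625) = -0.5488 < 0, so the root lies in [-1.75, -1.625]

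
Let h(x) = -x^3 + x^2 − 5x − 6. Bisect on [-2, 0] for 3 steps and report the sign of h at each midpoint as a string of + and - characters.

m = -1, h(m) = 1 (+); new bracket [-1, 0]
m = -0.5, h(m) = -3.125 (−); new bracket [-1, -0.5]
m = -0.75, h(m) = -1.265625 (−); new bracket [-1, -0.75]

+--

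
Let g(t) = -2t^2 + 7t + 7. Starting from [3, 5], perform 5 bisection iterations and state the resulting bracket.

[4.25, 4.3125]

midpoint 4: g = 3 > 0 → [4, 5]
midpoint 4.5: g = -2 < 0 → [4, 4.5]
midpoint 4.25: g = 0.625 > 0 → [4.25, 4.5]
midpoint 4.375: g = -0.6562 < 0 → [4.25, 4.375]
midpoint 4.3125: g = -0.0078 < 0 → [4.25, 4.3125]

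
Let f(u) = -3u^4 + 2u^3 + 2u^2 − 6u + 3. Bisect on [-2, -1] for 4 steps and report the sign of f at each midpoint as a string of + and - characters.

-+-+

midpoint -1.5: f = -5.4375 < 0 → [-1.5, -1]
midpoint -1.25: f = 2.394531 > 0 → [-1.5, -1.25]
midpoint -1.375: f = -0.891357 < 0 → [-1.375, -1.25]
midpoint -1.3125: f = 0.8957 > 0 → [-1.375, -1.3125]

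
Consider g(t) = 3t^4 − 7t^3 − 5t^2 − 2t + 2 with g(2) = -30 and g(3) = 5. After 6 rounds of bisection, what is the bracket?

m = 2.5, g(m) = -26.4375 (−); new bracket [2.5, 3]
m = 2.75, g(m) = -15.316406 (−); new bracket [2.75, 3]
m = 2.875, g(m) = -6.462158 (−); new bracket [2.875, 3]
m = 2.9375, g(m) = -1.0773 (−); new bracket [2.9375, 3]
m = 2.96875, g(m) = 1.8722 (+); new bracket [2.9375, 2.96875]
m = 2.953125, g(m) = 0.3754 (+); new bracket [2.9375, 2.953125]

[2.9375, 2.953125]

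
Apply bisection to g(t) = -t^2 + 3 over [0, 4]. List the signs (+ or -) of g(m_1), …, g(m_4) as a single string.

m = 2, g(m) = -1 (−); new bracket [0, 2]
m = 1, g(m) = 2 (+); new bracket [1, 2]
m = 1.5, g(m) = 0.75 (+); new bracket [1.5, 2]
m = 1.75, g(m) = -0.0625 (−); new bracket [1.5, 1.75]

-++-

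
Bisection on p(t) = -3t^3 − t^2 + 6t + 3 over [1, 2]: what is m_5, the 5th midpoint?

1.46875

t = 1.5 gives p = -0.375, negative; keep [1, 1.5]
t = 1.25 gives p = 3.078125, positive; keep [1.25, 1.5]
t = 1.375 gives p = 1.560547, positive; keep [1.375, 1.5]
t = 1.4375 gives p = 0.6472, positive; keep [1.4375, 1.5]
t = 1.46875 gives p = 0.15, positive; keep [1.46875, 1.5]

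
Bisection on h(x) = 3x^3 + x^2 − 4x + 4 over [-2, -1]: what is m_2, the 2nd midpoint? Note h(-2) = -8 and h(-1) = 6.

-1.75

m = -1.5, h(m) = 2.125 (+); new bracket [-2, -1.5]
m = -1.75, h(m) = -2.015625 (−); new bracket [-1.75, -1.5]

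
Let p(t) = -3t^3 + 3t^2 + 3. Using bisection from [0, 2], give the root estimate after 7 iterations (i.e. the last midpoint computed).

p(1) = 3 > 0, so the root lies in [1, 2]
p(1.5) = -0.375 < 0, so the root lies in [1, 1.5]
p(1.25) = 1.828125 > 0, so the root lies in [1.25, 1.5]
p(1.375) = 0.873 > 0, so the root lies in [1.375, 1.5]
p(1.4375) = 0.2878 > 0, so the root lies in [1.4375, 1.5]
p(1.46875) = -0.0336 < 0, so the root lies in [1.4375, 1.46875]
p(1.453125) = 0.1296 > 0, so the root lies in [1.453125, 1.46875]

1.453125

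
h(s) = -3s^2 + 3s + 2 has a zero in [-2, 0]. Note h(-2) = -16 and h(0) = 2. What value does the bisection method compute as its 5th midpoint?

m = -1, h(m) = -4 (−); new bracket [-1, 0]
m = -0.5, h(m) = -0.25 (−); new bracket [-0.5, 0]
m = -0.25, h(m) = 1.0625 (+); new bracket [-0.5, -0.25]
m = -0.375, h(m) = 0.4531 (+); new bracket [-0.5, -0.375]
m = -0.4375, h(m) = 0.1133 (+); new bracket [-0.5, -0.4375]

-0.4375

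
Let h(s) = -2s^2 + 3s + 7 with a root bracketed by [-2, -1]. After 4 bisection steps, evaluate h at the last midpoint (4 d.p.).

-0.3828

midpoint -1.5: h = -2 < 0 → [-1.5, -1]
midpoint -1.25: h = 0.125 > 0 → [-1.5, -1.25]
midpoint -1.375: h = -0.90625 < 0 → [-1.375, -1.25]
midpoint -1.3125: h = -0.3828 < 0 → [-1.3125, -1.25]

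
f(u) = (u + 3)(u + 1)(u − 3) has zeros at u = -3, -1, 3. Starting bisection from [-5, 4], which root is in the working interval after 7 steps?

3

midpoint -0.5: f = -4.375 < 0 → [-0.5, 4]
midpoint 1.75: f = -16.328125 < 0 → [1.75, 4]
midpoint 2.875: f = -2.845703 < 0 → [2.875, 4]
midpoint 3.4375: f = 12.4978 > 0 → [2.875, 3.4375]
midpoint 3.15625: f = 3.998 > 0 → [2.875, 3.15625]
midpoint 3.015625: f = 0.3774 > 0 → [2.875, 3.015625]
midpoint 2.9453125: f = -1.2828 < 0 → [2.9453125, 3.015625]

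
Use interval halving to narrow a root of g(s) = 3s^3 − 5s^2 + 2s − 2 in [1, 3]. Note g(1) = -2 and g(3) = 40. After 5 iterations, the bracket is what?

midpoint 2: g = 6 > 0 → [1, 2]
midpoint 1.5: g = -0.125 < 0 → [1.5, 2]
midpoint 1.75: g = 2.265625 > 0 → [1.5, 1.75]
midpoint 1.625: g = 0.9199 > 0 → [1.5, 1.625]
midpoint 1.5625: g = 0.3621 > 0 → [1.5, 1.5625]

[1.5, 1.5625]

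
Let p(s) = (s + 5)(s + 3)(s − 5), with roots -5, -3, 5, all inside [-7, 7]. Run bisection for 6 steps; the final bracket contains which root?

5

s = 0 gives p = -75, negative; keep [0, 7]
s = 3.5 gives p = -82.875, negative; keep [3.5, 7]
s = 5.25 gives p = 21.140625, positive; keep [3.5, 5.25]
s = 4.375 gives p = -43.2129, negative; keep [4.375, 5.25]
s = 4.8125 gives p = -14.3738, negative; keep [4.8125, 5.25]
s = 5.03125 gives p = 2.5176, positive; keep [4.8125, 5.03125]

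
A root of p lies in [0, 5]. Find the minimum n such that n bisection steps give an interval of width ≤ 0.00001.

19

Width after n steps is 5/2^n. Need 2^n ≥ 5/0.00001 = 500000.
2^18 = 262144 < 500000 ≤ 2^19 = 524288, so n = 19.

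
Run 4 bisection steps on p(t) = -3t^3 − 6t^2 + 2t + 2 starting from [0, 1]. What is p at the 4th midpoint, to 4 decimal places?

midpoint 0.5: p = 1.125 > 0 → [0.5, 1]
midpoint 0.75: p = -1.140625 < 0 → [0.5, 0.75]
midpoint 0.625: p = 0.173828 > 0 → [0.625, 0.75]
midpoint 0.6875: p = -0.4358 < 0 → [0.625, 0.6875]

-0.4358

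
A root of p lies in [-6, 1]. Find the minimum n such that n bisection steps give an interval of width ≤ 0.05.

Width after n steps is 7/2^n. Need 2^n ≥ 7/0.05 = 140.
2^7 = 128 < 140 ≤ 2^8 = 256, so n = 8.

8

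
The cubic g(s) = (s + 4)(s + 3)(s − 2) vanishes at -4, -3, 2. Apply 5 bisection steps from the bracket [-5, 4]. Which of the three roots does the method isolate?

2

g(-0.5) = -21.875 < 0, so the root lies in [-0.5, 4]
g(1.75) = -6.828125 < 0, so the root lies in [1.75, 4]
g(2.875) = 35.341797 > 0, so the root lies in [1.75, 2.875]
g(2.3125) = 10.4797 > 0, so the root lies in [1.75, 2.3125]
g(2.03125) = 0.9483 > 0, so the root lies in [1.75, 2.03125]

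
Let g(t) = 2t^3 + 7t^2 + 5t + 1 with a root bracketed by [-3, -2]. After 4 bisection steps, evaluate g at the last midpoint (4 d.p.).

t = -2.5 gives g = 1, positive; keep [-3, -2.5]
t = -2.75 gives g = -1.40625, negative; keep [-2.75, -2.5]
t = -2.625 gives g = -0.066406, negative; keep [-2.625, -2.5]
t = -2.5625 gives g = 0.4995, positive; keep [-2.625, -2.5625]

0.4995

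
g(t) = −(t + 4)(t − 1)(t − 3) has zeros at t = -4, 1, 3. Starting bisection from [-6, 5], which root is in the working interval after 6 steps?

g(-0.5) = -18.375 < 0, so the root lies in [-6, -0.5]
g(-3.25) = -19.921875 < 0, so the root lies in [-6, -3.25]
g(-4.625) = 26.806641 > 0, so the root lies in [-4.625, -3.25]
g(-3.9375) = -2.1409 < 0, so the root lies in [-4.625, -3.9375]
g(-4.28125) = 10.8152 > 0, so the root lies in [-4.28125, -3.9375]
g(-4.109375) = 3.973 > 0, so the root lies in [-4.109375, -3.9375]

-4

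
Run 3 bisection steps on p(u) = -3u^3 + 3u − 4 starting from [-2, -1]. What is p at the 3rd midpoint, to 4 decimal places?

u = -1.5 gives p = 1.625, positive; keep [-1.5, -1]
u = -1.25 gives p = -1.890625, negative; keep [-1.5, -1.25]
u = -1.375 gives p = -0.326172, negative; keep [-1.5, -1.375]

-0.3262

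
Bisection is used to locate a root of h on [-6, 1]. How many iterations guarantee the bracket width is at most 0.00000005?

28

Width after n steps is 7/2^n. Need 2^n ≥ 7/0.00000005 = 140000000.
2^27 = 134217728 < 140000000 ≤ 2^28 = 268435456, so n = 28.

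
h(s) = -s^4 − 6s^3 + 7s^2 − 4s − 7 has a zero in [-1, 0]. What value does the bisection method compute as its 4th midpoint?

m = -0.5, h(m) = -2.5625 (−); new bracket [-1, -0.5]
m = -0.75, h(m) = 2.152344 (+); new bracket [-0.75, -0.5]
m = -0.625, h(m) = -0.453369 (−); new bracket [-0.75, -0.625]
m = -0.6875, h(m) = 0.7849 (+); new bracket [-0.6875, -0.625]

-0.6875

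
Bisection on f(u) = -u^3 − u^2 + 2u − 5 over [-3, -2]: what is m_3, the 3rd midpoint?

m = -2.5, f(m) = -0.625 (−); new bracket [-3, -2.5]
m = -2.75, f(m) = 2.734375 (+); new bracket [-2.75, -2.5]
m = -2.625, f(m) = 0.947266 (+); new bracket [-2.625, -2.5]

-2.625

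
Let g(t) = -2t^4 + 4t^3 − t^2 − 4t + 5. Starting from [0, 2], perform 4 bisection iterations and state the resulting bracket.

g(1) = 2 > 0, so the root lies in [1, 2]
g(1.5) = 0.125 > 0, so the root lies in [1.5, 2]
g(1.75) = -2.382812 < 0, so the root lies in [1.5, 1.75]
g(1.625) = -0.9224 < 0, so the root lies in [1.5, 1.625]

[1.5, 1.625]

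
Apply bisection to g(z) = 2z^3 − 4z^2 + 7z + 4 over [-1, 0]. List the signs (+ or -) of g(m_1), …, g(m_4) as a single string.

-+++

m = -0.5, g(m) = -0.75 (−); new bracket [-0.5, 0]
m = -0.25, g(m) = 1.96875 (+); new bracket [-0.5, -0.25]
m = -0.375, g(m) = 0.707031 (+); new bracket [-0.5, -0.375]
m = -0.4375, g(m) = 0.0044 (+); new bracket [-0.5, -0.4375]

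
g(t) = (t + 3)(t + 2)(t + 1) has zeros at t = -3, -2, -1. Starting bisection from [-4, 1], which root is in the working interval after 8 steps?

-1

g(-1.5) = -0.375 < 0, so the root lies in [-1.5, 1]
g(-0.25) = 3.609375 > 0, so the root lies in [-1.5, -0.25]
g(-0.875) = 0.298828 > 0, so the root lies in [-1.5, -0.875]
g(-1.1875) = -0.2761 < 0, so the root lies in [-1.1875, -0.875]
g(-1.03125) = -0.0596 < 0, so the root lies in [-1.03125, -0.875]
g(-0.953125) = 0.1004 > 0, so the root lies in [-1.03125, -0.953125]
g(-0.9921875) = 0.0158 > 0, so the root lies in [-1.03125, -0.9921875]
g(-1.01171875) = -0.023 < 0, so the root lies in [-1.01171875, -0.9921875]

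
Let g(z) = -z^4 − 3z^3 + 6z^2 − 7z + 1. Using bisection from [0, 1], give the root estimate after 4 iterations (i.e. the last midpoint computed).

g(0.5) = -1.4375 < 0, so the root lies in [0, 0.5]
g(0.25) = -0.425781 < 0, so the root lies in [0, 0.25]
g(0.125) = 0.212646 > 0, so the root lies in [0.125, 0.25]
g(0.1875) = -0.1226 < 0, so the root lies in [0.125, 0.1875]

0.1875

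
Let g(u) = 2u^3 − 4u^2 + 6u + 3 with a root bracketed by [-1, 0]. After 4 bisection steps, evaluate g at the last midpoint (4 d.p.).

-0.5581

m = -0.5, g(m) = -1.25 (−); new bracket [-0.5, 0]
m = -0.25, g(m) = 1.21875 (+); new bracket [-0.5, -0.25]
m = -0.375, g(m) = 0.082031 (+); new bracket [-0.5, -0.375]
m = -0.4375, g(m) = -0.5581 (−); new bracket [-0.4375, -0.375]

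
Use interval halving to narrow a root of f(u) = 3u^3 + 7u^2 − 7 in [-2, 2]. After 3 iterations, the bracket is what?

[0.5, 1]

u = 0 gives f = -7, negative; keep [0, 2]
u = 1 gives f = 3, positive; keep [0, 1]
u = 0.5 gives f = -4.875, negative; keep [0.5, 1]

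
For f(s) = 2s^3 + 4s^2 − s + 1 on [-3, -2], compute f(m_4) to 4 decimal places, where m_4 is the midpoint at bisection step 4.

f(-2.5) = -2.75 < 0, so the root lies in [-2.5, -2]
f(-2.25) = 0.71875 > 0, so the root lies in [-2.5, -2.25]
f(-2.375) = -0.855469 < 0, so the root lies in [-2.375, -2.25]
f(-2.3125) = -0.0298 < 0, so the root lies in [-2.3125, -2.25]

-0.0298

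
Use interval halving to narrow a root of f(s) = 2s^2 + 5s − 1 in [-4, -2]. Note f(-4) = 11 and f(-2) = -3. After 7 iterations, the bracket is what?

m = -3, f(m) = 2 (+); new bracket [-3, -2]
m = -2.5, f(m) = -1 (−); new bracket [-3, -2.5]
m = -2.75, f(m) = 0.375 (+); new bracket [-2.75, -2.5]
m = -2.625, f(m) = -0.3438 (−); new bracket [-2.75, -2.625]
m = -2.6875, f(m) = 0.0078 (+); new bracket [-2.6875, -2.625]
m = -2.65625, f(m) = -0.1699 (−); new bracket [-2.6875, -2.65625]
m = -2.671875, f(m) = -0.0815 (−); new bracket [-2.6875, -2.671875]

[-2.6875, -2.671875]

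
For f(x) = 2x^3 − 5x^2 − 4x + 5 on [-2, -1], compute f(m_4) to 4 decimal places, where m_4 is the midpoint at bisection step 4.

midpoint -1.5: f = -7 < 0 → [-1.5, -1]
midpoint -1.25: f = -1.71875 < 0 → [-1.25, -1]
midpoint -1.125: f = 0.324219 > 0 → [-1.25, -1.125]
midpoint -1.1875: f = -0.6499 < 0 → [-1.1875, -1.125]

-0.6499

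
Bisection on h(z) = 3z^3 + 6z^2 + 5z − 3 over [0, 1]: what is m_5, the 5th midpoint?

0.40625

z = 0.5 gives h = 1.375, positive; keep [0, 0.5]
z = 0.25 gives h = -1.328125, negative; keep [0.25, 0.5]
z = 0.375 gives h = -0.123047, negative; keep [0.375, 0.5]
z = 0.4375 gives h = 0.5872, positive; keep [0.375, 0.4375]
z = 0.40625 gives h = 0.2226, positive; keep [0.375, 0.40625]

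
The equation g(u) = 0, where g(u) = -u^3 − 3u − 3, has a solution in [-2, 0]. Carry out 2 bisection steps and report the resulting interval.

[-1, -0.5]

g(-1) = 1 > 0, so the root lies in [-1, 0]
g(-0.5) = -1.375 < 0, so the root lies in [-1, -0.5]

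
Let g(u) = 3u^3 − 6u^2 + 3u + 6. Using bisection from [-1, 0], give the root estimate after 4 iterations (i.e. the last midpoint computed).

-0.6875

m = -0.5, g(m) = 2.625 (+); new bracket [-1, -0.5]
m = -0.75, g(m) = -0.890625 (−); new bracket [-0.75, -0.5]
m = -0.625, g(m) = 1.048828 (+); new bracket [-0.75, -0.625]
m = -0.6875, g(m) = 0.1267 (+); new bracket [-0.75, -0.6875]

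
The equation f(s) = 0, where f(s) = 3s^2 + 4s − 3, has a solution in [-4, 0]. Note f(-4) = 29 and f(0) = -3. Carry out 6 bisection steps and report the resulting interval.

m = -2, f(m) = 1 (+); new bracket [-2, 0]
m = -1, f(m) = -4 (−); new bracket [-2, -1]
m = -1.5, f(m) = -2.25 (−); new bracket [-2, -1.5]
m = -1.75, f(m) = -0.8125 (−); new bracket [-2, -1.75]
m = -1.875, f(m) = 0.0469 (+); new bracket [-1.875, -1.75]
m = -1.8125, f(m) = -0.3945 (−); new bracket [-1.875, -1.8125]

[-1.875, -1.8125]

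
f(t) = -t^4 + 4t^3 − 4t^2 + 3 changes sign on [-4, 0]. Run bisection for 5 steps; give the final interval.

midpoint -2: f = -61 < 0 → [-2, 0]
midpoint -1: f = -6 < 0 → [-1, 0]
midpoint -0.5: f = 1.4375 > 0 → [-1, -0.5]
midpoint -0.75: f = -1.2539 < 0 → [-0.75, -0.5]
midpoint -0.625: f = 0.3083 > 0 → [-0.75, -0.625]

[-0.75, -0.625]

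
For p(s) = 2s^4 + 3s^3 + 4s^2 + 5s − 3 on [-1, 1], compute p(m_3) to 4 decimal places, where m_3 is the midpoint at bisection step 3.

p(0) = -3 < 0, so the root lies in [0, 1]
p(0.5) = 1 > 0, so the root lies in [0, 0.5]
p(0.25) = -1.445312 < 0, so the root lies in [0.25, 0.5]

-1.4453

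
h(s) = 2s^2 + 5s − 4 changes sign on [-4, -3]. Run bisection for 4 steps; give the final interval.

[-3.1875, -3.125]

h(-3.5) = 3 > 0, so the root lies in [-3.5, -3]
h(-3.25) = 0.875 > 0, so the root lies in [-3.25, -3]
h(-3.125) = -0.09375 < 0, so the root lies in [-3.25, -3.125]
h(-3.1875) = 0.3828 > 0, so the root lies in [-3.1875, -3.125]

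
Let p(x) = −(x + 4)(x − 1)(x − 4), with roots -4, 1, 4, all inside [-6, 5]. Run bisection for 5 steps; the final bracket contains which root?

-4

p(-0.5) = -23.625 < 0, so the root lies in [-6, -0.5]
p(-3.25) = -23.109375 < 0, so the root lies in [-6, -3.25]
p(-4.625) = 30.322266 > 0, so the root lies in [-4.625, -3.25]
p(-3.9375) = -2.4495 < 0, so the root lies in [-4.625, -3.9375]
p(-4.28125) = 12.3006 > 0, so the root lies in [-4.28125, -3.9375]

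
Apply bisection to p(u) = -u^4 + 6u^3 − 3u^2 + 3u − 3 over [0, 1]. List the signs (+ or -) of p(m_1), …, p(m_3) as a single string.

--+

u = 0.5 gives p = -1.5625, negative; keep [0.5, 1]
u = 0.75 gives p = -0.222656, negative; keep [0.75, 1]
u = 0.875 gives p = 0.761475, positive; keep [0.75, 0.875]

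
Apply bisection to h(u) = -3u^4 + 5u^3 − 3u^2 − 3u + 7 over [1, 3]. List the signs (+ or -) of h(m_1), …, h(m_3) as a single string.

m = 2, h(m) = -19 (−); new bracket [1, 2]
m = 1.5, h(m) = -2.5625 (−); new bracket [1, 1.5]
m = 1.25, h(m) = 1.003906 (+); new bracket [1.25, 1.5]

--+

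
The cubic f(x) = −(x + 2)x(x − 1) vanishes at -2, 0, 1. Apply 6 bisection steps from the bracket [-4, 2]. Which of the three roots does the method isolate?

m = -1, f(m) = -2 (−); new bracket [-4, -1]
m = -2.5, f(m) = 4.375 (+); new bracket [-2.5, -1]
m = -1.75, f(m) = -1.203125 (−); new bracket [-2.5, -1.75]
m = -2.125, f(m) = 0.8301 (+); new bracket [-2.125, -1.75]
m = -1.9375, f(m) = -0.3557 (−); new bracket [-2.125, -1.9375]
m = -2.03125, f(m) = 0.1924 (+); new bracket [-2.03125, -1.9375]

-2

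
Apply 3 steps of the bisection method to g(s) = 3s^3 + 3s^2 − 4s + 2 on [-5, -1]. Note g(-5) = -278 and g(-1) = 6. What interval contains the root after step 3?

[-2, -1.5]

m = -3, g(m) = -40 (−); new bracket [-3, -1]
m = -2, g(m) = -2 (−); new bracket [-2, -1]
m = -1.5, g(m) = 4.625 (+); new bracket [-2, -1.5]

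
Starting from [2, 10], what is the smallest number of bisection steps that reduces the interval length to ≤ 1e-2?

10

Width after n steps is 8/2^n. Need 2^n ≥ 8/1e-2 = 800.
2^9 = 512 < 800 ≤ 2^10 = 1024, so n = 10.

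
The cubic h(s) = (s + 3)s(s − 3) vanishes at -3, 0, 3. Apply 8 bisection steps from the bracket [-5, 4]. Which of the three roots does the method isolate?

-3

midpoint -0.5: h = 4.375 > 0 → [-5, -0.5]
midpoint -2.75: h = 3.953125 > 0 → [-5, -2.75]
midpoint -3.875: h = -23.310547 < 0 → [-3.875, -2.75]
midpoint -3.3125: h = -6.5344 < 0 → [-3.3125, -2.75]
midpoint -3.03125: h = -0.5713 < 0 → [-3.03125, -2.75]
midpoint -2.890625: h = 1.8624 > 0 → [-3.03125, -2.890625]
midpoint -2.9609375: h = 0.6895 > 0 → [-3.03125, -2.9609375]
midpoint -2.99609375: h = 0.0702 > 0 → [-3.03125, -2.99609375]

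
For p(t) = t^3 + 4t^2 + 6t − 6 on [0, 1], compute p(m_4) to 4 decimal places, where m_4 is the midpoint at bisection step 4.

m = 0.5, p(m) = -1.875 (−); new bracket [0.5, 1]
m = 0.75, p(m) = 1.171875 (+); new bracket [0.5, 0.75]
m = 0.625, p(m) = -0.443359 (−); new bracket [0.625, 0.75]
m = 0.6875, p(m) = 0.3406 (+); new bracket [0.625, 0.6875]

0.3406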